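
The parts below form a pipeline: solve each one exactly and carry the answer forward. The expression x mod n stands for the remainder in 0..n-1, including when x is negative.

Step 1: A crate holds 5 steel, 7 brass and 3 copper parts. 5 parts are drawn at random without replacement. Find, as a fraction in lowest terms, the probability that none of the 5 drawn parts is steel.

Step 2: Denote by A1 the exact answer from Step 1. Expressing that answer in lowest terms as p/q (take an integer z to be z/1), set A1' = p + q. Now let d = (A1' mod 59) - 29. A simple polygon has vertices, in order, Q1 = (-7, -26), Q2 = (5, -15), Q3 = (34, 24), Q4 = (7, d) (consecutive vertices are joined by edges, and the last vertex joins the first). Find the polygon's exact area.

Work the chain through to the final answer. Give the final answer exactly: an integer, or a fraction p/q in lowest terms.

Step 1: total draws C(15,5) = 3003; favorable C(10,5) = 252; P = 12/143; answer 12/143
Step 2: A1 = 12/143; threaded value p + q = 155; d = 8; cross terms: (-7*-15 - 5*-26)=235, (5*24 - 34*-15)=630, (34*8 - 7*24)=104, (7*-26 - -7*8)=-126; twice the area = |843| = 843; area = 843/2; answer 843/2

843/2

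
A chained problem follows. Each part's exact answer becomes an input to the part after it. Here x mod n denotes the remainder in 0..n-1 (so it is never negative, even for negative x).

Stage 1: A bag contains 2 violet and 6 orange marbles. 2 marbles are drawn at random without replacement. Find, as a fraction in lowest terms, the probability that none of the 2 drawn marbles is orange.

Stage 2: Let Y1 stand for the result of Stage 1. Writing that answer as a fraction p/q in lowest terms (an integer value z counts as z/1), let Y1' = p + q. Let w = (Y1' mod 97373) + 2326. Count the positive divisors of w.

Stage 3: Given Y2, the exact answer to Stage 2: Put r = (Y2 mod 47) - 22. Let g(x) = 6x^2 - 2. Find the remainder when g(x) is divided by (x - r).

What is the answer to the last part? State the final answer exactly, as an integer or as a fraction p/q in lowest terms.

Stage 1: total draws C(8,2) = 28; favorable C(2,2) = 1; P = 1/28; answer 1/28
Stage 2: Y1 = 1/28; threaded value p + q = 29; w = 2355; 2355 = 3 * 5 * 157; number of divisors = (1+1) * (1+1) * (1+1) = 8; answer 8
Stage 3: Y2 = 8; r = -14; remainder = value at the root: 6*(-14)^2 - 2 = (1176) + (-2) = 1174; answer 1174

1174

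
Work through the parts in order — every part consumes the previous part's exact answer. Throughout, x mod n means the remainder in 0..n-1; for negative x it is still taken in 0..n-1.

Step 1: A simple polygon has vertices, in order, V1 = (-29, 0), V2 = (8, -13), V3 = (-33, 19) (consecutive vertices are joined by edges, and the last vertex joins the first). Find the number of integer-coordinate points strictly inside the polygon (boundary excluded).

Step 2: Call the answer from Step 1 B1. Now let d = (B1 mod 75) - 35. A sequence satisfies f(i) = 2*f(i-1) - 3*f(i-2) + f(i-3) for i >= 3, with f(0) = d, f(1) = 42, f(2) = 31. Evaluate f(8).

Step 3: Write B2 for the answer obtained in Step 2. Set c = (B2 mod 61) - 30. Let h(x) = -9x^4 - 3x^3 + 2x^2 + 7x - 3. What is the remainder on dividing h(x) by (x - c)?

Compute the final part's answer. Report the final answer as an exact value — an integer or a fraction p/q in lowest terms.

-1151726

Step 1: cross terms: (-29*-13 - 8*0)=377, (8*19 - -33*-13)=-277, (-33*0 - -29*19)=551; twice the area = |651| = 651; area = 651/2; boundary points = 1 + 1 + 1 = 3; strictly interior points = area - boundary/2 + 1 = 325; answer 325
Step 2: B1 = 325; d = -10; f(3) = 2*(31) - 3*(42) + 1*(-10) = -74; iterating: f(3)=-74, f(4)=-199, f(5)=-145, f(6)=233, f(7)=702, f(8)=560; answer 560
Step 3: B2 = 560; c = -19; remainder = value at the root: -9*(-19)^4 - 3*(-19)^3 + 2*(-19)^2 + 7*(-19)^1 - 3 = (-1172889) + (20577) + (722) + (-133) + (-3) = -1151726; answer -1151726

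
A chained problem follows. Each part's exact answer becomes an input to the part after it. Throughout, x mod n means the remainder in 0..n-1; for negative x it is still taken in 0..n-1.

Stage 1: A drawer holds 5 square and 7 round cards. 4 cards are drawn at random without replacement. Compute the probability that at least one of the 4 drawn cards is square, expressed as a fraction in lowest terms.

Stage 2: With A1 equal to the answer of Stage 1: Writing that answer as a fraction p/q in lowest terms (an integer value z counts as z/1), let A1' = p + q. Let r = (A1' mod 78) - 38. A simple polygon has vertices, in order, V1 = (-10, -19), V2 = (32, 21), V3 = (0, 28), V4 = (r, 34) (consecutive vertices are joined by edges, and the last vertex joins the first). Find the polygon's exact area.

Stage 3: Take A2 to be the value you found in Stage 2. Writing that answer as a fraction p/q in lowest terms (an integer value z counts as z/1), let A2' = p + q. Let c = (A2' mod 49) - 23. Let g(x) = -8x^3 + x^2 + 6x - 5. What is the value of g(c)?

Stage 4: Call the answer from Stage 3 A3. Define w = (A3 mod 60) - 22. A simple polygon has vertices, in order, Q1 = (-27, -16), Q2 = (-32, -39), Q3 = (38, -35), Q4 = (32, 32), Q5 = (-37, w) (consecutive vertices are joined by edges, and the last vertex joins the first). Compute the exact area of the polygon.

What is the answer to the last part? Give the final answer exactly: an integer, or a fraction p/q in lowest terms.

4601

Stage 1: total draws C(12,4) = 495; complement C(7,4) = 35; favorable 495 - 35 = 460; P = 92/99; answer 92/99
Stage 2: A1 = 92/99; threaded value p + q = 191; r = -3; cross terms: (-10*21 - 32*-19)=398, (32*28 - 0*21)=896, (0*34 - -3*28)=84, (-3*-19 - -10*34)=397; twice the area = |1775| = 1775; area = 1775/2; answer 1775/2
Stage 3: A2 = 1775/2; threaded value p + q = 1777; c = -10; -8*(-10)^3 + 1*(-10)^2 + 6*(-10)^1 - 5 = (8000) + (100) + (-60) + (-5) = 8035; answer 8035
Stage 4: A3 = 8035; w = 33; cross terms: (-27*-39 - -32*-16)=541, (-32*-35 - 38*-39)=2602, (38*32 - 32*-35)=2336, (32*33 - -37*32)=2240, (-37*-16 - -27*33)=1483; twice the area = |9202| = 9202; area = 4601; answer 4601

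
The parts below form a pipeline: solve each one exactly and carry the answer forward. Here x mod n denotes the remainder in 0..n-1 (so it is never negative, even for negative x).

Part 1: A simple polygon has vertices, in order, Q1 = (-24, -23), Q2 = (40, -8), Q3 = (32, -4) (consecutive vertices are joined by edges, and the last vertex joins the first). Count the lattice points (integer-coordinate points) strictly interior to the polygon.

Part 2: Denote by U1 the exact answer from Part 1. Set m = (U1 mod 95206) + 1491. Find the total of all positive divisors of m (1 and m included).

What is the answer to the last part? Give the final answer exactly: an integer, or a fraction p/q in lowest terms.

Part 1: cross terms: (-24*-8 - 40*-23)=1112, (40*-4 - 32*-8)=96, (32*-23 - -24*-4)=-832; twice the area = |376| = 376; area = 188; boundary points = 1 + 4 + 1 = 6; strictly interior points = area - boundary/2 + 1 = 186; answer 186
Part 2: U1 = 186; m = 1677; 1677 = 3 * 13 * 43; sigma = (1 + 3) * (1 + 13) * (1 + 43) = 4 * 14 * 44 = 2464; answer 2464

2464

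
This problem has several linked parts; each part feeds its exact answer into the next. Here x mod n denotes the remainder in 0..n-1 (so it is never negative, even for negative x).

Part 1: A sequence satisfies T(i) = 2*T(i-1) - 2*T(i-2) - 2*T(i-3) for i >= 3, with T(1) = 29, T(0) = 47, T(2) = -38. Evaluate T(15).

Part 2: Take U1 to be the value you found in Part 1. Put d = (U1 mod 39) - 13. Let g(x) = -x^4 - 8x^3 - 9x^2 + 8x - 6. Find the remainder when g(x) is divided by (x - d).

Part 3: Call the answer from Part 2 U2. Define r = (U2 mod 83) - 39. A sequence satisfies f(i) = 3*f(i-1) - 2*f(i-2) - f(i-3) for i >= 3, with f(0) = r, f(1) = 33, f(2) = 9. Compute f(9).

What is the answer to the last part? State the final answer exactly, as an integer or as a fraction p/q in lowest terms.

Part 1: T(3) = 2*(-38) - 2*(29) - 2*(47) = -228; iterating: T(3)=-228, T(4)=-438, T(5)=-344, T(6)=644, T(7)=2852, T(8)=5104, T(9)=3216, T(10)=-9480, T(11)=-35600, T(12)=-58672, T(13)=-27184, T(14)=134176, T(15)=440064; answer 440064
Part 2: U1 = 440064; d = 14; remainder = value at the root: -1*(14)^4 - 8*(14)^3 - 9*(14)^2 + 8*(14)^1 - 6 = (-38416) + (-21952) + (-1764) + (112) + (-6) = -62026; answer -62026
Part 3: U2 = -62026; r = 19; f(3) = 3*(9) - 2*(33) - 1*(19) = -58; iterating: f(3)=-58, f(4)=-225, f(5)=-568, f(6)=-1196, f(7)=-2227, f(8)=-3721, f(9)=-5513; answer -5513

-5513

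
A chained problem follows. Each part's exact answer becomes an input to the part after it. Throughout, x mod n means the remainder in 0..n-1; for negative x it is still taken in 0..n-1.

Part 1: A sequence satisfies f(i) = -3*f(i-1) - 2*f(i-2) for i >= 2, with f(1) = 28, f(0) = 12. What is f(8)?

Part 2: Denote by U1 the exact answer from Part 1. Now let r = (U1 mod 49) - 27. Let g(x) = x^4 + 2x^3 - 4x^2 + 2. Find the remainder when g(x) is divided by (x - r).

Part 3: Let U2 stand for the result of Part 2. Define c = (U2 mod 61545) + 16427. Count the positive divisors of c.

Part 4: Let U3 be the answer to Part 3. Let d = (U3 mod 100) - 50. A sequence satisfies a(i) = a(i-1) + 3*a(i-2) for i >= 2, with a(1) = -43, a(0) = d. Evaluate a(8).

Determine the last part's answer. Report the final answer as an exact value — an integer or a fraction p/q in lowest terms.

-14569

Part 1: f(2) = -3*(28) - 2*(12) = -108; iterating: f(2)=-108, f(3)=268, f(4)=-588, f(5)=1228, f(6)=-2508, f(7)=5068, f(8)=-10188; answer -10188
Part 2: U1 = -10188; r = -23; remainder = value at the root: 1*(-23)^4 + 2*(-23)^3 - 4*(-23)^2 + 2 = (279841) + (-24334) + (-2116) + (2) = 253393; answer 253393
Part 3: U2 = 253393; c = 23640; 23640 = 2^3 * 3 * 5 * 197; number of divisors = (3+1) * (1+1) * (1+1) * (1+1) = 32; answer 32
Part 4: U3 = 32; d = -18; a(2) = 1*(-43) + 3*(-18) = -97; iterating: a(2)=-97, a(3)=-226, a(4)=-517, a(5)=-1195, a(6)=-2746, a(7)=-6331, a(8)=-14569; answer -14569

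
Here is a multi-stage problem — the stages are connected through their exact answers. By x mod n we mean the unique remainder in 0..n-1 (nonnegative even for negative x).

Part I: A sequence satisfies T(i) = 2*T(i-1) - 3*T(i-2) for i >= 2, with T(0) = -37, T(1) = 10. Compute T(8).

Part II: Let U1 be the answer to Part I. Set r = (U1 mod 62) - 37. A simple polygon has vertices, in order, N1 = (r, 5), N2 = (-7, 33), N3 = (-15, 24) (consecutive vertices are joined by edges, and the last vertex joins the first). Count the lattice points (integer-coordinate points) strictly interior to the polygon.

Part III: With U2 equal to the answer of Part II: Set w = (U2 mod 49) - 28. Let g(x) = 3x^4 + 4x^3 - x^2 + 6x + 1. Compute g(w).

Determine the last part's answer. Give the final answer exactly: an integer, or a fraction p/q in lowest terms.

138061

Part I: T(2) = 2*(10) - 3*(-37) = 131; iterating: T(2)=131, T(3)=232, T(4)=71, T(5)=-554, T(6)=-1321, T(7)=-980, T(8)=2003; answer 2003
Part II: U1 = 2003; r = -18; cross terms: (-18*33 - -7*5)=-559, (-7*24 - -15*33)=327, (-15*5 - -18*24)=357; twice the area = |125| = 125; area = 125/2; boundary points = 1 + 1 + 1 = 3; strictly interior points = area - boundary/2 + 1 = 62; answer 62
Part III: U2 = 62; w = -15; 3*(-15)^4 + 4*(-15)^3 - 1*(-15)^2 + 6*(-15)^1 + 1 = (151875) + (-13500) + (-225) + (-90) + (1) = 138061; answer 138061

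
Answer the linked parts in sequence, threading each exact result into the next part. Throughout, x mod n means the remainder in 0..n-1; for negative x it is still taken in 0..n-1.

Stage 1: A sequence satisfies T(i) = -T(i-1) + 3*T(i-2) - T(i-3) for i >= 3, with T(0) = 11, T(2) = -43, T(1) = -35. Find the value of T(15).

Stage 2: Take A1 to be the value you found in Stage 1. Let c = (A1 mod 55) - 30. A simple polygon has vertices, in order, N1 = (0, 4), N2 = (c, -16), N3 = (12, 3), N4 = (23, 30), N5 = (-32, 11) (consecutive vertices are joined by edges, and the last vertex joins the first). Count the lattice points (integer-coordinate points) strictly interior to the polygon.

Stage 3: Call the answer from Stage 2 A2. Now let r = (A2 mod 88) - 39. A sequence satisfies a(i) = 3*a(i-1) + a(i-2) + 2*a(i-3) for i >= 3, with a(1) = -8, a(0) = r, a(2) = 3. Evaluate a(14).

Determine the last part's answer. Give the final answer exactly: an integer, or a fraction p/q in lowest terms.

49734623

Stage 1: T(3) = -1*(-43) + 3*(-35) - 1*(11) = -73; iterating: T(3)=-73, T(4)=-21, T(5)=-155, T(6)=165, T(7)=-609, T(8)=1259, T(9)=-3251, T(10)=7637, T(11)=-18649, T(12)=44811, T(13)=-108395, T(14)=261477, T(15)=-631473; answer -631473
Stage 2: A1 = -631473; c = 7; cross terms: (0*-16 - 7*4)=-28, (7*3 - 12*-16)=213, (12*30 - 23*3)=291, (23*11 - -32*30)=1213, (-32*4 - 0*11)=-128; twice the area = |1561| = 1561; area = 1561/2; boundary points = 1 + 1 + 1 + 1 + 1 = 5; strictly interior points = area - boundary/2 + 1 = 779; answer 779
Stage 3: A2 = 779; r = 36; a(3) = 3*(3) + 1*(-8) + 2*(36) = 73; iterating: a(3)=73, a(4)=206, a(5)=697, a(6)=2443, a(7)=8438, a(8)=29151, a(9)=100777, a(10)=348358, a(11)=1204153, a(12)=4162371, a(13)=14387982, a(14)=49734623; answer 49734623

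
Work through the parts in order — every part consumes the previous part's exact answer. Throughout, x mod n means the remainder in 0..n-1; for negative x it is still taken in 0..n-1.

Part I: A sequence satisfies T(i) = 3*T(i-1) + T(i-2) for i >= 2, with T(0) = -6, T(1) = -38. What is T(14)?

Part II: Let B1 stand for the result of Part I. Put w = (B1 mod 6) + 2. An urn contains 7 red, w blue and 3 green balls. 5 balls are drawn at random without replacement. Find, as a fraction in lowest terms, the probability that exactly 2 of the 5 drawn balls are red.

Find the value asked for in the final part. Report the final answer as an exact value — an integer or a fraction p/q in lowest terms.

Part I: T(2) = 3*(-38) + 1*(-6) = -120; iterating: T(2)=-120, T(3)=-398, T(4)=-1314, T(5)=-4340, T(6)=-14334, T(7)=-47342, T(8)=-156360, T(9)=-516422, T(10)=-1705626, T(11)=-5633300, T(12)=-18605526, T(13)=-61449878, T(14)=-202955160; answer -202955160
Part II: B1 = -202955160; w = 2; total draws C(12,5) = 792; favorable C(7,2)*C(5,3) = 210; P = 35/132; answer 35/132

35/132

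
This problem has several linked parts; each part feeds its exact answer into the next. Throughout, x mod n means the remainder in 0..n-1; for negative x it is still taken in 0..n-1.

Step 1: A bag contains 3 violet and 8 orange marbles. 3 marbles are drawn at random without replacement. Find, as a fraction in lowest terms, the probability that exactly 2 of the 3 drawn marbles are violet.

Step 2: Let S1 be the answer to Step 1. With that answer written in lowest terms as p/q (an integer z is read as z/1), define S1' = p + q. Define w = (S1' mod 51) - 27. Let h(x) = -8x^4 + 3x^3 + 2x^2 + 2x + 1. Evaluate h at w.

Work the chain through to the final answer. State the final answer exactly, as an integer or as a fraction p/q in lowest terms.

-414704

Step 1: total draws C(11,3) = 165; favorable C(3,2)*C(8,1) = 24; P = 8/55; answer 8/55
Step 2: S1 = 8/55; threaded value p + q = 63; w = -15; -8*(-15)^4 + 3*(-15)^3 + 2*(-15)^2 + 2*(-15)^1 + 1 = (-405000) + (-10125) + (450) + (-30) + (1) = -414704; answer -414704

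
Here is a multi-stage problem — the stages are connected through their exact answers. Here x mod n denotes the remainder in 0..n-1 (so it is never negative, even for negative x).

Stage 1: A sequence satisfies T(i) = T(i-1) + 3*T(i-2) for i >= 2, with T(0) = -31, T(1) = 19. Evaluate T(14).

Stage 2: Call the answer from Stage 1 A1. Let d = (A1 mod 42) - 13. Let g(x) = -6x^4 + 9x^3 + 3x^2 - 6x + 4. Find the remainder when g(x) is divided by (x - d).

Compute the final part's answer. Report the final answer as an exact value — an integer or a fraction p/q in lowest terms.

Stage 1: T(2) = 1*(19) + 3*(-31) = -74; iterating: T(2)=-74, T(3)=-17, T(4)=-239, T(5)=-290, T(6)=-1007, T(7)=-1877, T(8)=-4898, T(9)=-10529, T(10)=-25223, T(11)=-56810, T(12)=-132479, T(13)=-302909, T(14)=-700346; answer -700346
Stage 2: A1 = -700346; d = -9; remainder = value at the root: -6*(-9)^4 + 9*(-9)^3 + 3*(-9)^2 - 6*(-9)^1 + 4 = (-39366) + (-6561) + (243) + (54) + (4) = -45626; answer -45626

-45626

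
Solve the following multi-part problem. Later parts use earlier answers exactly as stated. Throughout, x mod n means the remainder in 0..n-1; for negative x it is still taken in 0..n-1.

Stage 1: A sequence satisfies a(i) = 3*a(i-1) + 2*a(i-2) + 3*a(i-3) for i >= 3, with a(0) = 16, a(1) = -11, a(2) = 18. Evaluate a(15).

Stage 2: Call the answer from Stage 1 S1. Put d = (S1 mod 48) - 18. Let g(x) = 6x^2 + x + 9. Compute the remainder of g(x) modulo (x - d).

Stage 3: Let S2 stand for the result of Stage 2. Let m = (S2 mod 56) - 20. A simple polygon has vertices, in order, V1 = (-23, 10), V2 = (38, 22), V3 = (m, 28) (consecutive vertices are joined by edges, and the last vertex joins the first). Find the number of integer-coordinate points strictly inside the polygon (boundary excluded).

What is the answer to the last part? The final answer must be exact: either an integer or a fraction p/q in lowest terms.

518

Stage 1: a(3) = 3*(18) + 2*(-11) + 3*(16) = 80; iterating: a(3)=80, a(4)=243, a(5)=943, a(6)=3555, a(7)=13280, a(8)=49779, a(9)=186562, a(10)=699084, a(11)=2619713, a(12)=9816993, a(13)=36787657, a(14)=137856096, a(15)=516594581; answer 516594581
Stage 2: S1 = 516594581; d = -13; remainder = value at the root: 6*(-13)^2 + 1*(-13)^1 + 9 = (1014) + (-13) + (9) = 1010; answer 1010
Stage 3: S2 = 1010; m = -18; cross terms: (-23*22 - 38*10)=-886, (38*28 - -18*22)=1460, (-18*10 - -23*28)=464; twice the area = |1038| = 1038; area = 519; boundary points = 1 + 2 + 1 = 4; strictly interior points = area - boundary/2 + 1 = 518; answer 518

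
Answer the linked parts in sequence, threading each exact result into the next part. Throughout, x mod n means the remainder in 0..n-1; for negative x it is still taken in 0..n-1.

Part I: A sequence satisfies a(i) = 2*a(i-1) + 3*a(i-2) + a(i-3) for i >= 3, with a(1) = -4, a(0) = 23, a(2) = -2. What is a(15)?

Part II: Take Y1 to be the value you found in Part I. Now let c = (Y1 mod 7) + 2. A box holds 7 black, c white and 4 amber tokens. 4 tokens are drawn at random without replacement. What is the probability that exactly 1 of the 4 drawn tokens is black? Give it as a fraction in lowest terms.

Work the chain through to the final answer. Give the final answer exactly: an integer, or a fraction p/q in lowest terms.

28/143

Part I: a(3) = 2*(-2) + 3*(-4) + 1*(23) = 7; iterating: a(3)=7, a(4)=4, a(5)=27, a(6)=73, a(7)=231, a(8)=708, a(9)=2182, a(10)=6719, a(11)=20692, a(12)=63723, a(13)=196241, a(14)=604343, a(15)=1861132; answer 1861132
Part II: Y1 = 1861132; c = 2; total draws C(13,4) = 715; favorable C(7,1)*C(6,3) = 140; P = 28/143; answer 28/143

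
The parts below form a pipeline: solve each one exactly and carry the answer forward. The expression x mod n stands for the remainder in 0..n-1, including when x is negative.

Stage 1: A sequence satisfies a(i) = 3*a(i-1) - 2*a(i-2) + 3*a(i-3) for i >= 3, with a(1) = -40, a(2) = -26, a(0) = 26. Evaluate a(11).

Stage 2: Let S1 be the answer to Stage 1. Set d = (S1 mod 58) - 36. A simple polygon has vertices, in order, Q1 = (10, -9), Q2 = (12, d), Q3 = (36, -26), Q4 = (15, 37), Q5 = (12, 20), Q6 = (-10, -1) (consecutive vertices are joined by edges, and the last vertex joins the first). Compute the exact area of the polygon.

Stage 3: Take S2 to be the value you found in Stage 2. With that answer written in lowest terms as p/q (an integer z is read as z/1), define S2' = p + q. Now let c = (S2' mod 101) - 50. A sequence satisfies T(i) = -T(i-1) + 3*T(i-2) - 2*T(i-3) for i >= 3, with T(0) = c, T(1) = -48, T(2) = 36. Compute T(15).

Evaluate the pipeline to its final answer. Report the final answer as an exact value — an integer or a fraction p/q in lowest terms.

-12052758

Stage 1: a(3) = 3*(-26) - 2*(-40) + 3*(26) = 80; iterating: a(3)=80, a(4)=172, a(5)=278, a(6)=730, a(7)=2150, a(8)=5824, a(9)=15362, a(10)=40888, a(11)=109412; answer 109412
Stage 2: S1 = 109412; d = -12; cross terms: (10*-12 - 12*-9)=-12, (12*-26 - 36*-12)=120, (36*37 - 15*-26)=1722, (15*20 - 12*37)=-144, (12*-1 - -10*20)=188, (-10*-9 - 10*-1)=100; twice the area = |1974| = 1974; area = 987; answer 987
Stage 3: S2 = 987; threaded value p + q = 988; c = 29; T(3) = -1*(36) + 3*(-48) - 2*(29) = -238; iterating: T(3)=-238, T(4)=442, T(5)=-1228, T(6)=3030, T(7)=-7598, T(8)=19144, T(9)=-47998, T(10)=120626, T(11)=-302908, T(12)=760782, T(13)=-1910758, T(14)=4798920, T(15)=-12052758; answer -12052758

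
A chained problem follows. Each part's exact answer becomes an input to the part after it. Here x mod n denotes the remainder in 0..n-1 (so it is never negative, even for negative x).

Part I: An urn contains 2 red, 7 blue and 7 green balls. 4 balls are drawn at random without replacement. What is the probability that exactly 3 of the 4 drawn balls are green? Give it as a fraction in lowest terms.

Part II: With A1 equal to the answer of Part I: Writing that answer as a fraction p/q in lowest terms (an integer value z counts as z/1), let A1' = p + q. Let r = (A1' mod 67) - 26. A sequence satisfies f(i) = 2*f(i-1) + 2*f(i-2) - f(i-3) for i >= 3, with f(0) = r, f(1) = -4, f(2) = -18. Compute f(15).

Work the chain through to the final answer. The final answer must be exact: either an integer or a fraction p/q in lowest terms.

-7782415

Part I: total draws C(16,4) = 1820; favorable C(7,3)*C(9,1) = 315; P = 9/52; answer 9/52
Part II: A1 = 9/52; threaded value p + q = 61; r = 35; f(3) = 2*(-18) + 2*(-4) - 1*(35) = -79; iterating: f(3)=-79, f(4)=-190, f(5)=-520, f(6)=-1341, f(7)=-3532, f(8)=-9226, f(9)=-24175, f(10)=-63270, f(11)=-165664, f(12)=-433693, f(13)=-1135444, f(14)=-2972610, f(15)=-7782415; answer -7782415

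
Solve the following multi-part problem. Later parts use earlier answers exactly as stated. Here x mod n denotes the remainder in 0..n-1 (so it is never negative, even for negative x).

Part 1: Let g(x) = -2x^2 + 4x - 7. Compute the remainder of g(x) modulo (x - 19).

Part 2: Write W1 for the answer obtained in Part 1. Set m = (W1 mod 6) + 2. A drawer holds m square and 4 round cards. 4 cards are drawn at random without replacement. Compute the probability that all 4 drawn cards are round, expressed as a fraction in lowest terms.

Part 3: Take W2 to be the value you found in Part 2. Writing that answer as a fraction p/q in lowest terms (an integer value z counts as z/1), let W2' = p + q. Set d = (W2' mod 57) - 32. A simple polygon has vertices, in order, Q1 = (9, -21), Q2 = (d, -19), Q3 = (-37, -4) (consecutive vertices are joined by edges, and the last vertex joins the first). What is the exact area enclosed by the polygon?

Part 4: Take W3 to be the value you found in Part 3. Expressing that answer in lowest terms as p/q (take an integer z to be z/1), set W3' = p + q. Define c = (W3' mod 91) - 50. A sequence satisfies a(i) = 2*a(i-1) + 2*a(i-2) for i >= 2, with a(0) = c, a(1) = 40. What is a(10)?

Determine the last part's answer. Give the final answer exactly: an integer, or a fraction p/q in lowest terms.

Part 1: remainder = value at the root: -2*(19)^2 + 4*(19)^1 - 7 = (-722) + (76) + (-7) = -653; answer -653
Part 2: W1 = -653; m = 3; total draws C(7,4) = 35; favorable C(4,4) = 1; P = 1/35; answer 1/35
Part 3: W2 = 1/35; threaded value p + q = 36; d = 4; cross terms: (9*-19 - 4*-21)=-87, (4*-4 - -37*-19)=-719, (-37*-21 - 9*-4)=813; twice the area = |7| = 7; area = 7/2; answer 7/2
Part 4: W3 = 7/2; threaded value p + q = 9; c = -41; a(2) = 2*(40) + 2*(-41) = -2; iterating: a(2)=-2, a(3)=76, a(4)=148, a(5)=448, a(6)=1192, a(7)=3280, a(8)=8944, a(9)=24448, a(10)=66784; answer 66784

66784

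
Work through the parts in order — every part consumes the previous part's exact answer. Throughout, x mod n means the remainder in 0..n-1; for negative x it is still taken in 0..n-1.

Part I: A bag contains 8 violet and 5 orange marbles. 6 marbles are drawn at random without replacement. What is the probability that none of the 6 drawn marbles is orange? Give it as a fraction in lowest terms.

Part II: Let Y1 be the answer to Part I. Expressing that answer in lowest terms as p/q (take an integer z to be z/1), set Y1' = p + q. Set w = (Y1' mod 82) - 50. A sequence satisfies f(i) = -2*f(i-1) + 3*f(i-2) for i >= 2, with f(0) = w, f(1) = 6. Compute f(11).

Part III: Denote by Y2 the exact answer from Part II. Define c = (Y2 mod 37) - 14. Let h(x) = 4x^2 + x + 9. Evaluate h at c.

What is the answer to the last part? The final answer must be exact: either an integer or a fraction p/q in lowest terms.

Part I: total draws C(13,6) = 1716; favorable C(8,6) = 28; P = 7/429; answer 7/429
Part II: Y1 = 7/429; threaded value p + q = 436; w = -24; f(2) = -2*(6) + 3*(-24) = -84; iterating: f(2)=-84, f(3)=186, f(4)=-624, f(5)=1806, f(6)=-5484, f(7)=16386, f(8)=-49224, f(9)=147606, f(10)=-442884, f(11)=1328586; answer 1328586
Part III: Y2 = 1328586; c = 13; 4*(13)^2 + 1*(13)^1 + 9 = (676) + (13) + (9) = 698; answer 698

698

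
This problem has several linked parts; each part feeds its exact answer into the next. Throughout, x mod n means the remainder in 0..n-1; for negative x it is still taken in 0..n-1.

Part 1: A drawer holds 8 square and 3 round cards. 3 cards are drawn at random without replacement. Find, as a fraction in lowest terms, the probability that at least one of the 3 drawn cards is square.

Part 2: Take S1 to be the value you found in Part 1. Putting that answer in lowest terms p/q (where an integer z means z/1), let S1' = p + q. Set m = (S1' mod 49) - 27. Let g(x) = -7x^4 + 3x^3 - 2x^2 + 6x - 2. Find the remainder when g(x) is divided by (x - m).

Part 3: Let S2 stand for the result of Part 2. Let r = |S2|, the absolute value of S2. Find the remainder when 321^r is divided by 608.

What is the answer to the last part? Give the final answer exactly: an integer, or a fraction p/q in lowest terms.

289

Part 1: total draws C(11,3) = 165; complement C(3,3) = 1; favorable 165 - 1 = 164; P = 164/165; answer 164/165
Part 2: S1 = 164/165; threaded value p + q = 329; m = 8; remainder = value at the root: -7*(8)^4 + 3*(8)^3 - 2*(8)^2 + 6*(8)^1 - 2 = (-28672) + (1536) + (-128) + (48) + (-2) = -27218; answer -27218
Part 3: S2 = -27218; r = 27218; squarings mod 608: 321^1=321, 321^2=289, 321^4=225, 321^8=161, 321^16=385, 321^32=481, 321^64=321, 321^128=289, 321^256=225, 321^512=161, 321^1024=385, 321^2048=481, 321^4096=321, 321^8192=289, 321^16384=225; 321^27218 = 321^2 * 321^16 * 321^64 * 321^512 * 321^2048 * 321^8192 * 321^16384 = 289 (mod 608); answer 289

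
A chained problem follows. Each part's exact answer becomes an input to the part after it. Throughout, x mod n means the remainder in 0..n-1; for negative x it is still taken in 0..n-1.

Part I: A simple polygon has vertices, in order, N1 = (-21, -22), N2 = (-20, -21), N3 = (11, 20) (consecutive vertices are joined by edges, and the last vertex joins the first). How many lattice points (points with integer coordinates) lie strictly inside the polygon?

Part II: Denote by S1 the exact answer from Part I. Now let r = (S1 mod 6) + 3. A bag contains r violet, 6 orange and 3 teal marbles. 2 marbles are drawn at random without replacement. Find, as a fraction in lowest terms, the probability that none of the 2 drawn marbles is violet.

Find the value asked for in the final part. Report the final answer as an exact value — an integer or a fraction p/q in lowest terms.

3/10

Part I: cross terms: (-21*-21 - -20*-22)=1, (-20*20 - 11*-21)=-169, (11*-22 - -21*20)=178; twice the area = |10| = 10; area = 5; boundary points = 1 + 1 + 2 = 4; strictly interior points = area - boundary/2 + 1 = 4; answer 4
Part II: S1 = 4; r = 7; total draws C(16,2) = 120; favorable C(9,2) = 36; P = 3/10; answer 3/10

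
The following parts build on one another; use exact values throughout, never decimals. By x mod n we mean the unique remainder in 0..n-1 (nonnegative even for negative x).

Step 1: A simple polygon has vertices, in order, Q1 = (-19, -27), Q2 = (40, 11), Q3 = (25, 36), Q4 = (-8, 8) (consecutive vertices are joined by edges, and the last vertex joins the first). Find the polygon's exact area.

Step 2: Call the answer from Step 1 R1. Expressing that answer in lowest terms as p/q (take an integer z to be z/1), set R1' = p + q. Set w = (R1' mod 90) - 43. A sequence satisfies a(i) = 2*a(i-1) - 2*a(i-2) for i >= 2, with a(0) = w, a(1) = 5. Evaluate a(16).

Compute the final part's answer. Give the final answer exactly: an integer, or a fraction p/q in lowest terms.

Step 1: cross terms: (-19*11 - 40*-27)=871, (40*36 - 25*11)=1165, (25*8 - -8*36)=488, (-8*-27 - -19*8)=368; twice the area = |2892| = 2892; area = 1446; answer 1446
Step 2: R1 = 1446; threaded value p + q = 1447; w = -36; a(2) = 2*(5) - 2*(-36) = 82; iterating: a(2)=82, a(3)=154, a(4)=144, a(5)=-20, a(6)=-328, a(7)=-616, a(8)=-576, a(9)=80, a(10)=1312, a(11)=2464, a(12)=2304, a(13)=-320, a(14)=-5248, a(15)=-9856, a(16)=-9216; answer -9216

-9216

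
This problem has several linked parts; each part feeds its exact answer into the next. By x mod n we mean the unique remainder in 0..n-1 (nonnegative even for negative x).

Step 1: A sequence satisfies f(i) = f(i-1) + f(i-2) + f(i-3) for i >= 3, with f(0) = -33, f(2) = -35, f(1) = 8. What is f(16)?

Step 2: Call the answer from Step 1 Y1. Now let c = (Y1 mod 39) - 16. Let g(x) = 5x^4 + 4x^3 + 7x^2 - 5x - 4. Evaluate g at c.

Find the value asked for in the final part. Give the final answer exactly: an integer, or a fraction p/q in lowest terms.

Step 1: f(3) = 1*(-35) + 1*(8) + 1*(-33) = -60; iterating: f(3)=-60, f(4)=-87, f(5)=-182, f(6)=-329, f(7)=-598, f(8)=-1109, f(9)=-2036, f(10)=-3743, f(11)=-6888, f(12)=-12667, f(13)=-23298, f(14)=-42853, f(15)=-78818, f(16)=-144969; answer -144969
Step 2: Y1 = -144969; c = 17; 5*(17)^4 + 4*(17)^3 + 7*(17)^2 - 5*(17)^1 - 4 = (417605) + (19652) + (2023) + (-85) + (-4) = 439191; answer 439191

439191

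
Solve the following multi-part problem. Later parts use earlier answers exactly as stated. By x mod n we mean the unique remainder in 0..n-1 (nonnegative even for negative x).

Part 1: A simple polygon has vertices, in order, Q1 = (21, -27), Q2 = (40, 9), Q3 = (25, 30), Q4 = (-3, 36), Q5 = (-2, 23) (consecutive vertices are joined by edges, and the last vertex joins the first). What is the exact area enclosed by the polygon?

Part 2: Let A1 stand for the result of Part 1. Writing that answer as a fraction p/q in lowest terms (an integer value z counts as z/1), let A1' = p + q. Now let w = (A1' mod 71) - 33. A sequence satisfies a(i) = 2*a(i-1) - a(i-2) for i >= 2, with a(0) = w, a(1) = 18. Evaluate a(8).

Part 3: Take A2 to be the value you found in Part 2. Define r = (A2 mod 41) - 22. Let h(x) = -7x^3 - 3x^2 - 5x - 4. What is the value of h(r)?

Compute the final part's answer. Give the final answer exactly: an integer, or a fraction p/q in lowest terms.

-82

Part 1: cross terms: (21*9 - 40*-27)=1269, (40*30 - 25*9)=975, (25*36 - -3*30)=990, (-3*23 - -2*36)=3, (-2*-27 - 21*23)=-429; twice the area = |2808| = 2808; area = 1404; answer 1404
Part 2: A1 = 1404; threaded value p + q = 1405; w = 23; a(2) = 2*(18) - 1*(23) = 13; iterating: a(2)=13, a(3)=8, a(4)=3, a(5)=-2, a(6)=-7, a(7)=-12, a(8)=-17; answer -17
Part 3: A2 = -17; r = 2; -7*(2)^3 - 3*(2)^2 - 5*(2)^1 - 4 = (-56) + (-12) + (-10) + (-4) = -82; answer -82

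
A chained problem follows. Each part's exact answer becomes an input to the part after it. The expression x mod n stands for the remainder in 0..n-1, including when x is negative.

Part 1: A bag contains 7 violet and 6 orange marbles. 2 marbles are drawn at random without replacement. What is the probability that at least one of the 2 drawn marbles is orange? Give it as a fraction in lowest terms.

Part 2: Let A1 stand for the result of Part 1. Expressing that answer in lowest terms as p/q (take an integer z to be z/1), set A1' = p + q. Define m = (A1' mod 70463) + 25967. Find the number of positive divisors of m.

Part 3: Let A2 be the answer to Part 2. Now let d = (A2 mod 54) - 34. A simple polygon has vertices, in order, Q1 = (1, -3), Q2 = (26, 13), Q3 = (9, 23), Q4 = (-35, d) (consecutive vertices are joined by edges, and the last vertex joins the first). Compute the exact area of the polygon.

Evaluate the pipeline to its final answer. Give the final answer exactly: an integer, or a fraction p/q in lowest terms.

653

Part 1: total draws C(13,2) = 78; complement C(7,2) = 21; favorable 78 - 21 = 57; P = 19/26; answer 19/26
Part 2: A1 = 19/26; threaded value p + q = 45; m = 26012; 26012 = 2^2 * 7 * 929; number of divisors = (2+1) * (1+1) * (1+1) = 12; answer 12
Part 3: A2 = 12; d = -22; cross terms: (1*13 - 26*-3)=91, (26*23 - 9*13)=481, (9*-22 - -35*23)=607, (-35*-3 - 1*-22)=127; twice the area = |1306| = 1306; area = 653; answer 653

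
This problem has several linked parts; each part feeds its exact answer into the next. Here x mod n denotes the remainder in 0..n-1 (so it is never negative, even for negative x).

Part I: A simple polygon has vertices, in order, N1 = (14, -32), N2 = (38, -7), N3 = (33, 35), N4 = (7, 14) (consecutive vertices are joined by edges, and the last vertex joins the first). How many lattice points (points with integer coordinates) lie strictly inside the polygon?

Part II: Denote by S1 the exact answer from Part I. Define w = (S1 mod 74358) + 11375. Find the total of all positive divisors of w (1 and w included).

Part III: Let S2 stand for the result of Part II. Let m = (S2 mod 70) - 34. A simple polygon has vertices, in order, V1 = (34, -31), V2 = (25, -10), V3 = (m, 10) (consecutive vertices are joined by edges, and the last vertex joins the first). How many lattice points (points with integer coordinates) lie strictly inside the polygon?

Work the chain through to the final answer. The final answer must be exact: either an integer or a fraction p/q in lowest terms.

57

Part I: cross terms: (14*-7 - 38*-32)=1118, (38*35 - 33*-7)=1561, (33*14 - 7*35)=217, (7*-32 - 14*14)=-420; twice the area = |2476| = 2476; area = 1238; boundary points = 1 + 1 + 1 + 1 = 4; strictly interior points = area - boundary/2 + 1 = 1237; answer 1237
Part II: S1 = 1237; w = 12612; 12612 = 2^2 * 3 * 1051; sigma = (1 + 2 + 4) * (1 + 3) * (1 + 1051) = 7 * 4 * 1052 = 29456; answer 29456
Part III: S2 = 29456; m = 22; cross terms: (34*-10 - 25*-31)=435, (25*10 - 22*-10)=470, (22*-31 - 34*10)=-1022; twice the area = |-117| = 117; area = 117/2; boundary points = 3 + 1 + 1 = 5; strictly interior points = area - boundary/2 + 1 = 57; answer 57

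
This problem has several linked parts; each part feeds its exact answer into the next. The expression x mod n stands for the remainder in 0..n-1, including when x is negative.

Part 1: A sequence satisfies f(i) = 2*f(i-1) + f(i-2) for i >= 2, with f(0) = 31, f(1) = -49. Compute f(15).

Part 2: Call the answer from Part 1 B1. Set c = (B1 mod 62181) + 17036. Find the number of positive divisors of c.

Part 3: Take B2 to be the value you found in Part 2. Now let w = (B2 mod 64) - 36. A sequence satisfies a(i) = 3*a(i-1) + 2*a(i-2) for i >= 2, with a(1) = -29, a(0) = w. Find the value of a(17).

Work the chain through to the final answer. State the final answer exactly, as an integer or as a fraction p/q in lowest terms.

Part 1: f(2) = 2*(-49) + 1*(31) = -67; iterating: f(2)=-67, f(3)=-183, f(4)=-433, f(5)=-1049, f(6)=-2531, f(7)=-6111, f(8)=-14753, f(9)=-35617, f(10)=-85987, f(11)=-207591, f(12)=-501169, f(13)=-1209929, f(14)=-2921027, f(15)=-7051983; answer -7051983
Part 2: B1 = -7051983; c = 53687; 53687 = 37 * 1451; number of divisors = (1+1) * (1+1) = 4; answer 4
Part 3: B2 = 4; w = -32; a(2) = 3*(-29) + 2*(-32) = -151; iterating: a(2)=-151, a(3)=-511, a(4)=-1835, a(5)=-6527, a(6)=-23251, a(7)=-82807, a(8)=-294923, a(9)=-1050383, a(10)=-3740995, a(11)=-13323751, a(12)=-47453243, a(13)=-169007231, a(14)=-601928179, a(15)=-2143798999, a(16)=-7635253355, a(17)=-27193358063; answer -27193358063

-27193358063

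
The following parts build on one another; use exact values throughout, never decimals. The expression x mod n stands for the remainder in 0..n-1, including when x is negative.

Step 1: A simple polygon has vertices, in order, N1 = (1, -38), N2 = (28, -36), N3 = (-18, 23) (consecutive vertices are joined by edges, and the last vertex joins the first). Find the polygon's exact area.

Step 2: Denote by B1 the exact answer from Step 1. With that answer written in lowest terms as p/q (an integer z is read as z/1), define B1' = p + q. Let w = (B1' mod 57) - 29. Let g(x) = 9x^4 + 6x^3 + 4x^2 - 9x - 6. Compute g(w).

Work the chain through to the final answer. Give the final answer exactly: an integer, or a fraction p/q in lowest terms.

6424

Step 1: cross terms: (1*-36 - 28*-38)=1028, (28*23 - -18*-36)=-4, (-18*-38 - 1*23)=661; twice the area = |1685| = 1685; area = 1685/2; answer 1685/2
Step 2: B1 = 1685/2; threaded value p + q = 1687; w = 5; 9*(5)^4 + 6*(5)^3 + 4*(5)^2 - 9*(5)^1 - 6 = (5625) + (750) + (100) + (-45) + (-6) = 6424; answer 6424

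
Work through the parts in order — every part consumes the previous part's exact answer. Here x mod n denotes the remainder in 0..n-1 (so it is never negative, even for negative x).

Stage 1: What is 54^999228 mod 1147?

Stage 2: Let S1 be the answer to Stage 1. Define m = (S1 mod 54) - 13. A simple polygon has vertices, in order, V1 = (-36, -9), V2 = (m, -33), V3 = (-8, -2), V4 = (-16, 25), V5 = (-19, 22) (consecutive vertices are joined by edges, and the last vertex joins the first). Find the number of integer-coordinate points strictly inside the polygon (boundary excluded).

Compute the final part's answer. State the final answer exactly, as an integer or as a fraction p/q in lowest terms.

Stage 1: squarings mod 1147: 54^1=54, 54^2=622, 54^4=345, 54^8=884, 54^16=349, 54^32=219, 54^64=934, 54^128=636, 54^256=752, 54^512=33, 54^1024=1089, 54^2048=1070, 54^4096=194, 54^8192=932, 54^16384=345, 54^32768=884, 54^65536=349, 54^131072=219, 54^262144=934, 54^524288=636; 54^999228 = 54^4 * 54^8 * 54^16 * 54^32 * 54^256 * 54^512 * 54^1024 * 54^2048 * 54^4096 * 54^8192 * 54^65536 * 54^131072 * 54^262144 * 54^524288 = 729 (mod 1147); answer 729
Stage 2: S1 = 729; m = 14; cross terms: (-36*-33 - 14*-9)=1314, (14*-2 - -8*-33)=-292, (-8*25 - -16*-2)=-232, (-16*22 - -19*25)=123, (-19*-9 - -36*22)=963; twice the area = |1876| = 1876; area = 938; boundary points = 2 + 1 + 1 + 3 + 1 = 8; strictly interior points = area - boundary/2 + 1 = 935; answer 935

935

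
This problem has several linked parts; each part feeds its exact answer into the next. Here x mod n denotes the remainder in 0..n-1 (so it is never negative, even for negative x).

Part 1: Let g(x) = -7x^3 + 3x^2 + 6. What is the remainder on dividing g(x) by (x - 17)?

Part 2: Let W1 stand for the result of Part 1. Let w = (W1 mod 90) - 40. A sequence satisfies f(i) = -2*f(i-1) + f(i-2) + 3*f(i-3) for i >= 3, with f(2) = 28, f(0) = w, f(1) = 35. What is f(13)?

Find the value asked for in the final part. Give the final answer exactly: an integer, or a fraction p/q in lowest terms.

Part 1: remainder = value at the root: -7*(17)^3 + 3*(17)^2 + 6 = (-34391) + (867) + (6) = -33518; answer -33518
Part 2: W1 = -33518; w = 12; f(3) = -2*(28) + 1*(35) + 3*(12) = 15; iterating: f(3)=15, f(4)=103, f(5)=-107, f(6)=362, f(7)=-522, f(8)=1085, f(9)=-1606, f(10)=2731, f(11)=-3813, f(12)=5539, f(13)=-6698; answer -6698

-6698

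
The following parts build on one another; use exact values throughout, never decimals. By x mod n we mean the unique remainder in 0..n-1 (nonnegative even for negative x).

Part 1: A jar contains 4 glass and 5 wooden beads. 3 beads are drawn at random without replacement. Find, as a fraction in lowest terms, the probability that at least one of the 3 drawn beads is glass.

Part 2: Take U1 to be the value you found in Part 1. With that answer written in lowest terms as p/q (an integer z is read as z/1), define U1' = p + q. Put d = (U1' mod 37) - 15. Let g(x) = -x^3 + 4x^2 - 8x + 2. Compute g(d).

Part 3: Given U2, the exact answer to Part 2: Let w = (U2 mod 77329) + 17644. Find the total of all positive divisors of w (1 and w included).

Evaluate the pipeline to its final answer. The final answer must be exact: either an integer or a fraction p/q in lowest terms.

29304

Part 1: total draws C(9,3) = 84; complement C(5,3) = 10; favorable 84 - 10 = 74; P = 37/42; answer 37/42
Part 2: U1 = 37/42; threaded value p + q = 79; d = -10; -1*(-10)^3 + 4*(-10)^2 - 8*(-10)^1 + 2 = (1000) + (400) + (80) + (2) = 1482; answer 1482
Part 3: U2 = 1482; w = 19126; 19126 = 2 * 73 * 131; sigma = (1 + 2) * (1 + 73) * (1 + 131) = 3 * 74 * 132 = 29304; answer 29304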